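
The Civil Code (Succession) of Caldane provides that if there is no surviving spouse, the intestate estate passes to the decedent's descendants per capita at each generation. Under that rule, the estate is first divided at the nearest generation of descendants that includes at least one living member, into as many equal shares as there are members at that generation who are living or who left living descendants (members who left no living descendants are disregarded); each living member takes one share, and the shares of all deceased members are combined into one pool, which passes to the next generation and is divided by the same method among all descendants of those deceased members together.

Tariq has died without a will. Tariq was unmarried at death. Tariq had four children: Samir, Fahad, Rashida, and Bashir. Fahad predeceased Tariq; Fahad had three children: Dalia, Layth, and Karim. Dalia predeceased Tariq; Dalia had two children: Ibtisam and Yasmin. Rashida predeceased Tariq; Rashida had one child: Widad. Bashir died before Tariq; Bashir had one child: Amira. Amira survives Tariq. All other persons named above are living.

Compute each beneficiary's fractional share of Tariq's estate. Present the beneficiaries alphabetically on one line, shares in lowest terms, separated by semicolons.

There is no surviving spouse, so the entire estate passes to Tariq's descendants per capita at each generation.
At generation 1 (Samir, Fahad, Rashida, Bashir) there are 4 shares of (1)/4 = 1/4 each.
Living: Samir — each takes 1/4.
Deceased: Fahad, Rashida, and Bashir. Their combined 3/4 is pooled and carried to generation 2.
At generation 2 (Dalia, Layth, Karim, Widad, Amira) there are 5 shares of (3/4)/5 = 3/20 each.
Living: Layth, Karim, Widad, and Amira — each takes 3/20.
Deceased: Dalia. That 3/20 share is carried to generation 3.
At generation 3 (Ibtisam, Yasmin) there are 2 shares of (3/20)/2 = 3/40 each.
Living: Ibtisam and Yasmin — each takes 3/40.

Amira 3/20; Ibtisam 3/40; Karim 3/20; Layth 3/20; Samir 1/4; Widad 3/20; Yasmin 3/40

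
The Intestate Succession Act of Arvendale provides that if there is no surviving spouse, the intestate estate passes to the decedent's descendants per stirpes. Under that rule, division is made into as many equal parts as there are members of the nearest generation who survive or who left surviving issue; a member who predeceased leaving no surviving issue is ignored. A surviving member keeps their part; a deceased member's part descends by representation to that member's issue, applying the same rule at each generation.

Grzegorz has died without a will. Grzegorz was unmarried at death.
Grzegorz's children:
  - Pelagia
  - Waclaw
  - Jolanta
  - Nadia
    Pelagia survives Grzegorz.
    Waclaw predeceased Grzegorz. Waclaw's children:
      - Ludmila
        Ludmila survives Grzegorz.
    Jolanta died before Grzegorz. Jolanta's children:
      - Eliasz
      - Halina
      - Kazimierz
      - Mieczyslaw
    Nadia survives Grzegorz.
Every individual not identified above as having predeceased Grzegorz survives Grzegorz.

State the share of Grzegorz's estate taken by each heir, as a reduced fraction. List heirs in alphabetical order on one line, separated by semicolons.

There is no surviving spouse, so the entire estate passes to Grzegorz's descendants per stirpes.
The estate is divided into 4 equal shares of 1/4 among Pelagia, Waclaw, Jolanta, Nadia.
Pelagia is living and takes 1/4.
Waclaw predeceased; the 1/4 allotted to Waclaw's branch passes to Waclaw's issue by representation.
Ludmila is the sole taker at this level and receives the full 1/4.
Jolanta predeceased; the 1/4 allotted to Jolanta's branch passes to Jolanta's issue by representation.
The 1/4 is divided into 4 equal shares of 1/16 among Eliasz, Halina, Kazimierz, Mieczyslaw.
Eliasz is living and takes 1/16.
Halina is living and takes 1/16.
Kazimierz is living and takes 1/16.
Mieczyslaw is living and takes 1/16.
Nadia is living and takes 1/4.

Eliasz 1/16; Halina 1/16; Kazimierz 1/16; Ludmila 1/4; Mieczyslaw 1/16; Nadia 1/4; Pelagia 1/4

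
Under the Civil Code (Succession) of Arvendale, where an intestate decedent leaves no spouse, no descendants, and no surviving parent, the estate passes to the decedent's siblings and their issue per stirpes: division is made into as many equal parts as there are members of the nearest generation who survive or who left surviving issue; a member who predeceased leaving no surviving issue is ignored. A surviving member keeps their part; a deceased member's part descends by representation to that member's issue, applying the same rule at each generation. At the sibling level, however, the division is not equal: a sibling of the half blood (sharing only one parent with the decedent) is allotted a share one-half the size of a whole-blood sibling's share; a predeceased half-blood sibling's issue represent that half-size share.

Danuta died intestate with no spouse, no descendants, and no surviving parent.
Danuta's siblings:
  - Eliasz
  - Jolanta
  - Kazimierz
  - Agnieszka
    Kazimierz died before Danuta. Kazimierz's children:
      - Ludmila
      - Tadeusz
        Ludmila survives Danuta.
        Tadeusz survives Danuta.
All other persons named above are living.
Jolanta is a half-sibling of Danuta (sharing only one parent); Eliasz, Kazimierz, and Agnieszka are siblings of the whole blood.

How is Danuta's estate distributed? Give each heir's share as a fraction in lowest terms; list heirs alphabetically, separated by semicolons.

No spouse, descendants, or parent survives, so the estate passes to Danuta's siblings per stirpes.
Half-blood siblings count for one-half the weight of whole-blood siblings at the initial division.
Dividing 1 in proportion to weights (total weight 7/2): Eliasz (weight 1) → 2/7; Jolanta (weight 1/2) → 1/7; Kazimierz (weight 1) → 2/7; Agnieszka (weight 1) → 2/7.
Eliasz is living and takes 2/7.
Jolanta is living and takes 1/7.
Kazimierz predeceased; the 2/7 allotted to Kazimierz's branch passes to Kazimierz's issue by representation.
The 2/7 is divided into 2 equal shares of 1/7 among Ludmila, Tadeusz.
Ludmila is living and takes 1/7.
Tadeusz is living and takes 1/7.
Agnieszka is living and takes 2/7.

Agnieszka 2/7; Eliasz 2/7; Jolanta 1/7; Ludmila 1/7; Tadeusz 1/7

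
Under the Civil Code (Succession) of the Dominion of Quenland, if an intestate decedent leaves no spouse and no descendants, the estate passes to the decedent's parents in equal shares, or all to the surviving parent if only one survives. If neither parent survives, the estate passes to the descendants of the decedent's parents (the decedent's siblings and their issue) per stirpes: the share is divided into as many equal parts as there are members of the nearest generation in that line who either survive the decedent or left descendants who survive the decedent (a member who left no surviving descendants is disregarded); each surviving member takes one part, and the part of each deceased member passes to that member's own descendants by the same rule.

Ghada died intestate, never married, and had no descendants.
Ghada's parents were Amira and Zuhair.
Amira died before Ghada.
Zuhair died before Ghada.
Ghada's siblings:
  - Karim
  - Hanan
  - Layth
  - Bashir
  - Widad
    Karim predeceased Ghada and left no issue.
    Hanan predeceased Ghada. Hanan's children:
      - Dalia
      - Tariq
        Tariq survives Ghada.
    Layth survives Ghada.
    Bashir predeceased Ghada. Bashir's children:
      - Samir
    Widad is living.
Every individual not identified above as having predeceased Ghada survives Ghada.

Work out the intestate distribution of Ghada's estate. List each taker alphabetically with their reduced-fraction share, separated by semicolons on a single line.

Neither parent survives and there are no descendants, so the estate passes to Ghada's siblings and their issue per stirpes.
Karim left no surviving issue, so that branch lapses and is disregarded.
The estate is divided into 4 equal shares of 1/4 among Hanan, Layth, Bashir, Widad.
Hanan predeceased; the 1/4 allotted to Hanan's branch passes to Hanan's issue by representation.
The 1/4 is divided into 2 equal shares of 1/8 among Dalia, Tariq.
Dalia is living and takes 1/8.
Tariq is living and takes 1/8.
Layth is living and takes 1/4.
Bashir predeceased; the 1/4 allotted to Bashir's branch passes to Bashir's issue by representation.
Samir is the sole taker at this level and receives the full 1/4.
Widad is living and takes 1/4.

Dalia 1/8; Layth 1/4; Samir 1/4; Tariq 1/8; Widad 1/4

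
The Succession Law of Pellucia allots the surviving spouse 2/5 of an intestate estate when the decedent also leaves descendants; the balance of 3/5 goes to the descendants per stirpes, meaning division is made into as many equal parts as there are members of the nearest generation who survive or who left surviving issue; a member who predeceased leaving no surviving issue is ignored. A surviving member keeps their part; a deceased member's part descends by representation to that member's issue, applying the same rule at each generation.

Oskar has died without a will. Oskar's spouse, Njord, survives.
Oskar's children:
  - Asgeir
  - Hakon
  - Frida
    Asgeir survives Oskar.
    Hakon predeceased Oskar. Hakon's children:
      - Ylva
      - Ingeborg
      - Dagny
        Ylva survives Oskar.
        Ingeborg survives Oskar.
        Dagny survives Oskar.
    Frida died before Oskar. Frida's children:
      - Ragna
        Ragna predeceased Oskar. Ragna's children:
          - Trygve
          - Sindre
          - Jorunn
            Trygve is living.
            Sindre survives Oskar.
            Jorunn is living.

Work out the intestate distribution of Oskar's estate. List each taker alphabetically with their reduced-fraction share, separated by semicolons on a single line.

Asgeir 1/5; Dagny 1/15; Ingeborg 1/15; Jorunn 1/15; Njord 2/5; Sindre 1/15; Trygve 1/15; Ylva 1/15

Njord, as surviving spouse, takes 2/5.
The remaining 3/5 passes to Oskar's descendants per stirpes.
The 3/5 is divided into 3 equal shares of 1/5 among Asgeir, Hakon, Frida.
Asgeir is living and takes 1/5.
Hakon predeceased; the 1/5 allotted to Hakon's branch passes to Hakon's issue by representation.
The 1/5 is divided into 3 equal shares of 1/15 among Ylva, Ingeborg, Dagny.
Ylva is living and takes 1/15.
Ingeborg is living and takes 1/15.
Dagny is living and takes 1/15.
Frida predeceased; the 1/5 allotted to Frida's branch passes to Frida's issue by representation.
Ragna's line is the sole branch at this level, so the full 1/5 passes to Ragna's issue by representation.
The 1/5 is divided into 3 equal shares of 1/15 among Trygve, Sindre, Jorunn.
Trygve is living and takes 1/15.
Sindre is living and takes 1/15.
Jorunn is living and takes 1/15.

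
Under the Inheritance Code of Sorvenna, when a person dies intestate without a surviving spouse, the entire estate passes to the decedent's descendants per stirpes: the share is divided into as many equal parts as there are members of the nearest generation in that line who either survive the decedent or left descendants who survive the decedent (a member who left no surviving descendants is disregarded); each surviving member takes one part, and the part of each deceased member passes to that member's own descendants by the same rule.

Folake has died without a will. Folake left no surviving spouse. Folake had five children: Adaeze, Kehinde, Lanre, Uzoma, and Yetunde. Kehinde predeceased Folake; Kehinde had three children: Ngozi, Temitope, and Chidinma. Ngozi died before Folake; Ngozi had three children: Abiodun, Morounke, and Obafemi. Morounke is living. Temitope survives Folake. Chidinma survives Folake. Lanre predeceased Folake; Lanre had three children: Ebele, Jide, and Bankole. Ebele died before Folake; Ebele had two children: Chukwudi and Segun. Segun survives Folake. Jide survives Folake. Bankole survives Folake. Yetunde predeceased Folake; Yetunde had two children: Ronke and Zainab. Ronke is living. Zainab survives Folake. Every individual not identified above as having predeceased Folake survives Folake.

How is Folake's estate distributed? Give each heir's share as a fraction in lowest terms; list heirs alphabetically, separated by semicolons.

There is no surviving spouse, so the entire estate passes to Folake's descendants per stirpes.
The estate is divided into 5 equal shares of 1/5 among Adaeze, Kehinde, Lanre, Uzoma, Yetunde.
Adaeze is living and takes 1/5.
Kehinde predeceased; the 1/5 allotted to Kehinde's branch passes to Kehinde's issue by representation.
The 1/5 is divided into 3 equal shares of 1/15 among Ngozi, Temitope, Chidinma.
Ngozi predeceased; the 1/15 allotted to Ngozi's branch passes to Ngozi's issue by representation.
The 1/15 is divided into 3 equal shares of 1/45 among Abiodun, Morounke, Obafemi.
Abiodun is living and takes 1/45.
Morounke is living and takes 1/45.
Obafemi is living and takes 1/45.
Temitope is living and takes 1/15.
Chidinma is living and takes 1/15.
Lanre predeceased; the 1/5 allotted to Lanre's branch passes to Lanre's issue by representation.
The 1/5 is divided into 3 equal shares of 1/15 among Ebele, Jide, Bankole.
Ebele predeceased; the 1/15 allotted to Ebele's branch passes to Ebele's issue by representation.
The 1/15 is divided into 2 equal shares of 1/30 among Chukwudi, Segun.
Chukwudi is living and takes 1/30.
Segun is living and takes 1/30.
Jide is living and takes 1/15.
Bankole is living and takes 1/15.
Uzoma is living and takes 1/5.
Yetunde predeceased; the 1/5 allotted to Yetunde's branch passes to Yetunde's issue by representation.
The 1/5 is divided into 2 equal shares of 1/10 among Ronke, Zainab.
Ronke is living and takes 1/10.
Zainab is living and takes 1/10.

Abiodun 1/45; Adaeze 1/5; Bankole 1/15; Chidinma 1/15; Chukwudi 1/30; Jide 1/15; Morounke 1/45; Obafemi 1/45; Ronke 1/10; Segun 1/30; Temitope 1/15; Uzoma 1/5; Zainab 1/10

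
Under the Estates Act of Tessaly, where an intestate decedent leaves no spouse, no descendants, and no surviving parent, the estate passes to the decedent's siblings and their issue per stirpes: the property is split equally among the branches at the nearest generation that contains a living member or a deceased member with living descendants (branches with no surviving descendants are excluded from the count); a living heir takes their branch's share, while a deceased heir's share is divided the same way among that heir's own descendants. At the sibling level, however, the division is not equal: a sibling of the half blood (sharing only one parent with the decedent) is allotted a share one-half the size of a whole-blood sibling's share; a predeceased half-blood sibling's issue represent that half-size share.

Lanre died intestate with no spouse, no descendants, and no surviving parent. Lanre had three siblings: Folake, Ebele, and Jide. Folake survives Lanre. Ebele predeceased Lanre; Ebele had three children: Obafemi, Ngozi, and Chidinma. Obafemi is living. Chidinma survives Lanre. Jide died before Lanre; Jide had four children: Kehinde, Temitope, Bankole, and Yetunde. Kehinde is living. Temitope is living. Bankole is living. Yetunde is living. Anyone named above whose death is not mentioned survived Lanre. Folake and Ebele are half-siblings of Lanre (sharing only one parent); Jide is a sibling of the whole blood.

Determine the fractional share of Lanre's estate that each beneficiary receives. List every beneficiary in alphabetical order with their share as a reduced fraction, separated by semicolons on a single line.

Bankole 1/8; Chidinma 1/12; Folake 1/4; Kehinde 1/8; Ngozi 1/12; Obafemi 1/12; Temitope 1/8; Yetunde 1/8

No spouse, descendants, or parent survives, so the estate passes to Lanre's siblings per stirpes.
Half-blood siblings count for one-half the weight of whole-blood siblings at the initial division.
Dividing 1 in proportion to weights (total weight 2): Folake (weight 1/2) → 1/4; Ebele (weight 1/2) → 1/4; Jide (weight 1) → 1/2.
Folake is living and takes 1/4.
Ebele predeceased; the 1/4 allotted to Ebele's branch passes to Ebele's issue by representation.
The 1/4 is divided into 3 equal shares of 1/12 among Obafemi, Ngozi, Chidinma.
Obafemi is living and takes 1/12.
Ngozi is living and takes 1/12.
Chidinma is living and takes 1/12.
Jide predeceased; the 1/2 allotted to Jide's branch passes to Jide's issue by representation.
The 1/2 is divided into 4 equal shares of 1/8 among Kehinde, Temitope, Bankole, Yetunde.
Kehinde is living and takes 1/8.
Temitope is living and takes 1/8.
Bankole is living and takes 1/8.
Yetunde is living and takes 1/8.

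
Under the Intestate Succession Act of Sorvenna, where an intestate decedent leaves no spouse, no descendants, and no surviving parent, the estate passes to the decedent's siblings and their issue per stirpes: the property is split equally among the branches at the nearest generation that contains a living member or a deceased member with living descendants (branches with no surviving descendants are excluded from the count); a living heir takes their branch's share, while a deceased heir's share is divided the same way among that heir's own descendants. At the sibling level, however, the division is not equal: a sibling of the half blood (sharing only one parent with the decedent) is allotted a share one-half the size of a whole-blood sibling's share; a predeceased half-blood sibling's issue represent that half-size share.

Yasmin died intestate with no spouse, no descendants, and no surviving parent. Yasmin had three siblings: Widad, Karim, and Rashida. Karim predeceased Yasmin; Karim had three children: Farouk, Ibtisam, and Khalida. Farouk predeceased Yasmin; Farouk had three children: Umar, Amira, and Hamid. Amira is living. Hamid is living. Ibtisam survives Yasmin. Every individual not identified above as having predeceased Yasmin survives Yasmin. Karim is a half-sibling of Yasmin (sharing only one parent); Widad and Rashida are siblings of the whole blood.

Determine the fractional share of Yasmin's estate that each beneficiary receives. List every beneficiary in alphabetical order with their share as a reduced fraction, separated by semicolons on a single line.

Amira 1/45; Hamid 1/45; Ibtisam 1/15; Khalida 1/15; Rashida 2/5; Umar 1/45; Widad 2/5

No spouse, descendants, or parent survives, so the estate passes to Yasmin's siblings per stirpes.
Half-blood siblings count for one-half the weight of whole-blood siblings at the initial division.
Dividing 1 in proportion to weights (total weight 5/2): Widad (weight 1) → 2/5; Karim (weight 1/2) → 1/5; Rashida (weight 1) → 2/5.
Widad is living and takes 2/5.
Karim predeceased; the 1/5 allotted to Karim's branch passes to Karim's issue by representation.
The 1/5 is divided into 3 equal shares of 1/15 among Farouk, Ibtisam, Khalida.
Farouk predeceased; the 1/15 allotted to Farouk's branch passes to Farouk's issue by representation.
The 1/15 is divided into 3 equal shares of 1/45 among Umar, Amira, Hamid.
Umar is living and takes 1/45.
Amira is living and takes 1/45.
Hamid is living and takes 1/45.
Ibtisam is living and takes 1/15.
Khalida is living and takes 1/15.
Rashida is living and takes 2/5.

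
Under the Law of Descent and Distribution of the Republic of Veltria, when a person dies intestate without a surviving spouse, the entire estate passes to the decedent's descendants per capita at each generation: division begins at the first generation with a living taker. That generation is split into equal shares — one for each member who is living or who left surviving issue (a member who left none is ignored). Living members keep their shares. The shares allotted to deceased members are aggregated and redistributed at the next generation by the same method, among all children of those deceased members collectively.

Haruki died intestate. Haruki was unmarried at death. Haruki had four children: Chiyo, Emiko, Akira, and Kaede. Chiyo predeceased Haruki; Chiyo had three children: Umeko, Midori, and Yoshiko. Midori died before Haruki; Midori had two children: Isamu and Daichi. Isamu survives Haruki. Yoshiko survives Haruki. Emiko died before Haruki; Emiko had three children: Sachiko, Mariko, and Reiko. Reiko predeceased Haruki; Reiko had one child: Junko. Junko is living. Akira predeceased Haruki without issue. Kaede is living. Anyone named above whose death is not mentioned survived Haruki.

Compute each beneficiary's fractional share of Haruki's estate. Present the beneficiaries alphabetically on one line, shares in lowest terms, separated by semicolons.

There is no surviving spouse, so the entire estate passes to Haruki's descendants per capita at each generation.
At generation 1 (Chiyo, Emiko, Kaede) there are 3 shares of (1)/3 = 1/3 each.
Living: Kaede — each takes 1/3.
Deceased: Chiyo and Emiko. Their combined 2/3 is pooled and carried to generation 2.
At generation 2 (Umeko, Midori, Yoshiko, Sachiko, Mariko, Reiko) there are 6 shares of (2/3)/6 = 1/9 each.
Living: Umeko, Yoshiko, Sachiko, and Mariko — each takes 1/9.
Deceased: Midori and Reiko. Their combined 2/9 is pooled and carried to generation 3.
At generation 3 (Isamu, Daichi, Junko) there are 3 shares of (2/9)/3 = 2/27 each.
Living: Isamu, Daichi, and Junko — each takes 2/27.

Daichi 2/27; Isamu 2/27; Junko 2/27; Kaede 1/3; Mariko 1/9; Sachiko 1/9; Umeko 1/9; Yoshiko 1/9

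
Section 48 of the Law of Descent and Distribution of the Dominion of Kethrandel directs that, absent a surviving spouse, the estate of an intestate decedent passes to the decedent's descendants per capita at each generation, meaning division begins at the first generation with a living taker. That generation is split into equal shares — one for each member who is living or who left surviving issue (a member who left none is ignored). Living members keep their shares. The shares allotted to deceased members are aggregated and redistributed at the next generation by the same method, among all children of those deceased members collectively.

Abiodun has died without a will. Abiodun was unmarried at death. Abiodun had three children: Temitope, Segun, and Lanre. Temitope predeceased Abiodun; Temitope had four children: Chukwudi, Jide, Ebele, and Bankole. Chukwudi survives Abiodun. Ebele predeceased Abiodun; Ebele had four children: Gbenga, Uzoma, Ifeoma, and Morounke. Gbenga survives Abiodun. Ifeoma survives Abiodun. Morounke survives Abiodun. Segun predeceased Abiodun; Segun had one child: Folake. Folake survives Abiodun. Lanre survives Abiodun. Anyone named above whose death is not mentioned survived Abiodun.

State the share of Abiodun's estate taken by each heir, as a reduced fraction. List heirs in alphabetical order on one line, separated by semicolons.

There is no surviving spouse, so the entire estate passes to Abiodun's descendants per capita at each generation.
At generation 1 (Temitope, Segun, Lanre) there are 3 shares of (1)/3 = 1/3 each.
Living: Lanre — each takes 1/3.
Deceased: Temitope and Segun. Their combined 2/3 is pooled and carried to generation 2.
At generation 2 (Chukwudi, Jide, Ebele, Bankole, Folake) there are 5 shares of (2/3)/5 = 2/15 each.
Living: Chukwudi, Jide, Bankole, and Folake — each takes 2/15.
Deceased: Ebele. That 2/15 share is carried to generation 3.
At generation 3 (Gbenga, Uzoma, Ifeoma, Morounke) there are 4 shares of (2/15)/4 = 1/30 each.
Living: Gbenga, Uzoma, Ifeoma, and Morounke — each takes 1/30.

Bankole 2/15; Chukwudi 2/15; Folake 2/15; Gbenga 1/30; Ifeoma 1/30; Jide 2/15; Lanre 1/3; Morounke 1/30; Uzoma 1/30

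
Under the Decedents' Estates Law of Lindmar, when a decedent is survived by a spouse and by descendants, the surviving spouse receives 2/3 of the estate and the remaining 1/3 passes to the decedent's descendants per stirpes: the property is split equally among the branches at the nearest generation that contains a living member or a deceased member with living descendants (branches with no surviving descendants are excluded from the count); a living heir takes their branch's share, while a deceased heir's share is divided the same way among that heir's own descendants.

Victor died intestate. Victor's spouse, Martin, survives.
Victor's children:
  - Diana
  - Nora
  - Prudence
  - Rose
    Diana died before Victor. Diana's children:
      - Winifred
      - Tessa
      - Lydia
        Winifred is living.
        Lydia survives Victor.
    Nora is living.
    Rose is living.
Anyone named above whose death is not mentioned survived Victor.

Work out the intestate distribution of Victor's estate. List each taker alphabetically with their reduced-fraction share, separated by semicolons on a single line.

Martin, as surviving spouse, takes 2/3.
The remaining 1/3 passes to Victor's descendants per stirpes.
The 1/3 is divided into 4 equal shares of 1/12 among Diana, Nora, Prudence, Rose.
Diana predeceased; the 1/12 allotted to Diana's branch passes to Diana's issue by representation.
The 1/12 is divided into 3 equal shares of 1/36 among Winifred, Tessa, Lydia.
Winifred is living and takes 1/36.
Tessa is living and takes 1/36.
Lydia is living and takes 1/36.
Nora is living and takes 1/12.
Prudence is living and takes 1/12.
Rose is living and takes 1/12.

Lydia 1/36; Martin 2/3; Nora 1/12; Prudence 1/12; Rose 1/12; Tessa 1/36; Winifred 1/36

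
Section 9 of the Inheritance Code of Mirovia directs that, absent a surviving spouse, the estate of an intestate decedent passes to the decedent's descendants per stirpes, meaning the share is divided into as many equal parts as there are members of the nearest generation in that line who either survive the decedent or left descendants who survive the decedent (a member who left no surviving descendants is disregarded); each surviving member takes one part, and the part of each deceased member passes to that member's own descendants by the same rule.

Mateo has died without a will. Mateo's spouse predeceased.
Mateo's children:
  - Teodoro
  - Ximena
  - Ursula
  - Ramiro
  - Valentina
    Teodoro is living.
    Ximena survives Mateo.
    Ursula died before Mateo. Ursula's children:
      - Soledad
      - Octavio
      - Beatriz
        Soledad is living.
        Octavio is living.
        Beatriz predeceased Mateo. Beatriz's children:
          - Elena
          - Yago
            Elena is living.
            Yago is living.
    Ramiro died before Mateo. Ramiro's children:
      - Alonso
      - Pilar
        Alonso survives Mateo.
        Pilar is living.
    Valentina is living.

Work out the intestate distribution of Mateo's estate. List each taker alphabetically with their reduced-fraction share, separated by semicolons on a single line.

Alonso 1/10; Elena 1/30; Octavio 1/15; Pilar 1/10; Soledad 1/15; Teodoro 1/5; Valentina 1/5; Ximena 1/5; Yago 1/30

There is no surviving spouse, so the entire estate passes to Mateo's descendants per stirpes.
The estate is divided into 5 equal shares of 1/5 among Teodoro, Ximena, Ursula, Ramiro, Valentina.
Teodoro is living and takes 1/5.
Ximena is living and takes 1/5.
Ursula predeceased; the 1/5 allotted to Ursula's branch passes to Ursula's issue by representation.
The 1/5 is divided into 3 equal shares of 1/15 among Soledad, Octavio, Beatriz.
Soledad is living and takes 1/15.
Octavio is living and takes 1/15.
Beatriz predeceased; the 1/15 allotted to Beatriz's branch passes to Beatriz's issue by representation.
The 1/15 is divided into 2 equal shares of 1/30 among Elena, Yago.
Elena is living and takes 1/30.
Yago is living and takes 1/30.
Ramiro predeceased; the 1/5 allotted to Ramiro's branch passes to Ramiro's issue by representation.
The 1/5 is divided into 2 equal shares of 1/10 among Alonso, Pilar.
Alonso is living and takes 1/10.
Pilar is living and takes 1/10.
Valentina is living and takes 1/5.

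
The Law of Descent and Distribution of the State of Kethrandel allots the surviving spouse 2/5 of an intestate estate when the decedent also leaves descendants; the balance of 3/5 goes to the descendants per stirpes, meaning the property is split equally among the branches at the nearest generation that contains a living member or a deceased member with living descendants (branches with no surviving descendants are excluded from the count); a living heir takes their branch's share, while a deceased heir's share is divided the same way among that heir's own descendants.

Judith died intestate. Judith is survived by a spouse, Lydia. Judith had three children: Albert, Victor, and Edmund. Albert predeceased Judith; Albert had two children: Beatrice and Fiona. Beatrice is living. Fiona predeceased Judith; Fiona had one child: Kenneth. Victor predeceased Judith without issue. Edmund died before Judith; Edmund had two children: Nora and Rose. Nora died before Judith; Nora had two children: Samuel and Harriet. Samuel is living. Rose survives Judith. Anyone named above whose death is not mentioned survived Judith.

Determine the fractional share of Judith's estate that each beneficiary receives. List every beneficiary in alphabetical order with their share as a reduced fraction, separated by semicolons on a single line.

Beatrice 3/20; Harriet 3/40; Kenneth 3/20; Lydia 2/5; Rose 3/20; Samuel 3/40

Lydia, as surviving spouse, takes 2/5.
The remaining 3/5 passes to Judith's descendants per stirpes.
Victor left no surviving issue, so that branch lapses and is disregarded.
The 3/5 is divided into 2 equal shares of 3/10 among Albert, Edmund.
Albert predeceased; the 3/10 allotted to Albert's branch passes to Albert's issue by representation.
The 3/10 is divided into 2 equal shares of 3/20 among Beatrice, Fiona.
Beatrice is living and takes 3/20.
Fiona predeceased; the 3/20 allotted to Fiona's branch passes to Fiona's issue by representation.
Kenneth is the sole taker at this level and receives the full 3/20.
Edmund predeceased; the 3/10 allotted to Edmund's branch passes to Edmund's issue by representation.
The 3/10 is divided into 2 equal shares of 3/20 among Nora, Rose.
Nora predeceased; the 3/20 allotted to Nora's branch passes to Nora's issue by representation.
The 3/20 is divided into 2 equal shares of 3/40 among Samuel, Harriet.
Samuel is living and takes 3/40.
Harriet is living and takes 3/40.
Rose is living and takes 3/20.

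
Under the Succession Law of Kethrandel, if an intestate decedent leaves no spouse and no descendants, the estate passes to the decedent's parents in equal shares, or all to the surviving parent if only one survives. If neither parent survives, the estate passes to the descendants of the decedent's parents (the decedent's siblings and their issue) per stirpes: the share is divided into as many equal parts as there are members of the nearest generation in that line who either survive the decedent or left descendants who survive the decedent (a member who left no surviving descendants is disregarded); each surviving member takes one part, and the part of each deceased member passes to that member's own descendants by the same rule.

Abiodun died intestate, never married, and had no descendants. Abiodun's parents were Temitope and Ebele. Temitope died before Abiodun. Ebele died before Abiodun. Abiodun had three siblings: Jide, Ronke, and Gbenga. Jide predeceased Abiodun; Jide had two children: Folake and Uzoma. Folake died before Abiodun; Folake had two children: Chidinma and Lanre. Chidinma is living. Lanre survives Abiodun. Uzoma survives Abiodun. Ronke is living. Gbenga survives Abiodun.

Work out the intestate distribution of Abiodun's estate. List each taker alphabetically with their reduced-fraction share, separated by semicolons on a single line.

Neither parent survives and there are no descendants, so the estate passes to Abiodun's siblings and their issue per stirpes.
The estate is divided into 3 equal shares of 1/3 among Jide, Ronke, Gbenga.
Jide predeceased; the 1/3 allotted to Jide's branch passes to Jide's issue by representation.
The 1/3 is divided into 2 equal shares of 1/6 among Folake, Uzoma.
Folake predeceased; the 1/6 allotted to Folake's branch passes to Folake's issue by representation.
The 1/6 is divided into 2 equal shares of 1/12 among Chidinma, Lanre.
Chidinma is living and takes 1/12.
Lanre is living and takes 1/12.
Uzoma is living and takes 1/6.
Ronke is living and takes 1/3.
Gbenga is living and takes 1/3.

Chidinma 1/12; Gbenga 1/3; Lanre 1/12; Ronke 1/3; Uzoma 1/6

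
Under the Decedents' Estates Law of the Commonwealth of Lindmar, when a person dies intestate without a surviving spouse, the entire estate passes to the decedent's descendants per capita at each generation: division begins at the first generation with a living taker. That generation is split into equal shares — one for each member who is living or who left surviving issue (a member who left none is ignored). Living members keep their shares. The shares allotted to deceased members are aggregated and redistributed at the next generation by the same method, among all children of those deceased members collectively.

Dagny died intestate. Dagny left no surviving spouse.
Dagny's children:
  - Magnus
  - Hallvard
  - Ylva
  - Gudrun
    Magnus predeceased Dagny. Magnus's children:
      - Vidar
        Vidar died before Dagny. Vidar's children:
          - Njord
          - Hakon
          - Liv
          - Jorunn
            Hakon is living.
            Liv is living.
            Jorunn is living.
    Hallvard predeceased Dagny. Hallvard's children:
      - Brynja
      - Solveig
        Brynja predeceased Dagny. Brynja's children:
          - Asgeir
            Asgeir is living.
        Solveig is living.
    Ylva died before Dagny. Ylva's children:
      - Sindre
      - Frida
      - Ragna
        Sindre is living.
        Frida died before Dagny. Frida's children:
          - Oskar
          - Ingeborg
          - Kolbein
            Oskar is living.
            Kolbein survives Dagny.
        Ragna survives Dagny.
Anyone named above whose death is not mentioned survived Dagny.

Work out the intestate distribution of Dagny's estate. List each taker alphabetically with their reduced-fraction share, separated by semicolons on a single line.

Asgeir 3/64; Gudrun 1/4; Hakon 3/64; Ingeborg 3/64; Jorunn 3/64; Kolbein 3/64; Liv 3/64; Njord 3/64; Oskar 3/64; Ragna 1/8; Sindre 1/8; Solveig 1/8

There is no surviving spouse, so the entire estate passes to Dagny's descendants per capita at each generation.
At generation 1 (Magnus, Hallvard, Ylva, Gudrun) there are 4 shares of (1)/4 = 1/4 each.
Living: Gudrun — each takes 1/4.
Deceased: Magnus, Hallvard, and Ylva. Their combined 3/4 is pooled and carried to generation 2.
At generation 2 (Vidar, Brynja, Solveig, Sindre, Frida, Ragna) there are 6 shares of (3/4)/6 = 1/8 each.
Living: Solveig, Sindre, and Ragna — each takes 1/8.
Deceased: Vidar, Brynja, and Frida. Their combined 3/8 is pooled and carried to generation 3.
At generation 3 (Njord, Hakon, Liv, Jorunn, Asgeir, Oskar, Ingeborg, Kolbein) there are 8 shares of (3/8)/8 = 3/64 each.
Living: Njord, Hakon, Liv, Jorunn, Asgeir, Oskar, Ingeborg, and Kolbein — each takes 3/64.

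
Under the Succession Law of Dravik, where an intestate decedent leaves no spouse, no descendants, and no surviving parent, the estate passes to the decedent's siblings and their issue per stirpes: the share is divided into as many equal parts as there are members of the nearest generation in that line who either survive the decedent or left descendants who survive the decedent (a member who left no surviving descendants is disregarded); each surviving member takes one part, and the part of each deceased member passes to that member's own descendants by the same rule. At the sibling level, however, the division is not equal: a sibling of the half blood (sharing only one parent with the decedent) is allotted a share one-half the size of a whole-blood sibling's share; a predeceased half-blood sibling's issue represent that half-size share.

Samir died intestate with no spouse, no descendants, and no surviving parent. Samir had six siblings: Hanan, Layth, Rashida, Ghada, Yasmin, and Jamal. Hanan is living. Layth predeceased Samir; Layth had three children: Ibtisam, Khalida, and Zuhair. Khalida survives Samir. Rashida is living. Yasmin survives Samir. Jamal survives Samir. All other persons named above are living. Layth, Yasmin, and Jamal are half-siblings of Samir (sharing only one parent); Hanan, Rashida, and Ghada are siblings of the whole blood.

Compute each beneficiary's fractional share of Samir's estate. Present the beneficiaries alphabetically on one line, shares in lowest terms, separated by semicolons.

No spouse, descendants, or parent survives, so the estate passes to Samir's siblings per stirpes.
Half-blood siblings count for one-half the weight of whole-blood siblings at the initial division.
Dividing 1 in proportion to weights (total weight 9/2): Hanan (weight 1) → 2/9; Layth (weight 1/2) → 1/9; Rashida (weight 1) → 2/9; Ghada (weight 1) → 2/9; Yasmin (weight 1/2) → 1/9; Jamal (weight 1/2) → 1/9.
Hanan is living and takes 2/9.
Layth predeceased; the 1/9 allotted to Layth's branch passes to Layth's issue by representation.
The 1/9 is divided into 3 equal shares of 1/27 among Ibtisam, Khalida, Zuhair.
Ibtisam is living and takes 1/27.
Khalida is living and takes 1/27.
Zuhair is living and takes 1/27.
Rashida is living and takes 2/9.
Ghada is living and takes 2/9.
Yasmin is living and takes 1/9.
Jamal is living and takes 1/9.

Ghada 2/9; Hanan 2/9; Ibtisam 1/27; Jamal 1/9; Khalida 1/27; Rashida 2/9; Yasmin 1/9; Zuhair 1/27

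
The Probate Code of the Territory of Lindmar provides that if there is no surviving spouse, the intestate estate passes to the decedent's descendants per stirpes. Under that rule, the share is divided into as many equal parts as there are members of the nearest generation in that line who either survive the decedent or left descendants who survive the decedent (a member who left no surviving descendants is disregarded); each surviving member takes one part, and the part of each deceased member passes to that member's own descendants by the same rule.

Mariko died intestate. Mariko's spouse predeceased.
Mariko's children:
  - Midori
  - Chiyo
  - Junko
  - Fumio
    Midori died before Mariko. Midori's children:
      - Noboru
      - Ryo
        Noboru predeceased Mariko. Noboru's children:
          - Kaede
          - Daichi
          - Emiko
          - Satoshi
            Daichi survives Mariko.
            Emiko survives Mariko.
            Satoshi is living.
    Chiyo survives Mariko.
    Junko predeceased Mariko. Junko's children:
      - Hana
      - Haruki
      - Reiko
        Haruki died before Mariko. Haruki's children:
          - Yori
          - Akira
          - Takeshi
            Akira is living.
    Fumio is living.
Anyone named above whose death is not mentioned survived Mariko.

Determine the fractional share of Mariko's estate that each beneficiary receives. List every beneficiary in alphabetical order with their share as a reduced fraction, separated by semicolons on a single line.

There is no surviving spouse, so the entire estate passes to Mariko's descendants per stirpes.
The estate is divided into 4 equal shares of 1/4 among Midori, Chiyo, Junko, Fumio.
Midori predeceased; the 1/4 allotted to Midori's branch passes to Midori's issue by representation.
The 1/4 is divided into 2 equal shares of 1/8 among Noboru, Ryo.
Noboru predeceased; the 1/8 allotted to Noboru's branch passes to Noboru's issue by representation.
The 1/8 is divided into 4 equal shares of 1/32 among Kaede, Daichi, Emiko, Satoshi.
Kaede is living and takes 1/32.
Daichi is living and takes 1/32.
Emiko is living and takes 1/32.
Satoshi is living and takes 1/32.
Ryo is living and takes 1/8.
Chiyo is living and takes 1/4.
Junko predeceased; the 1/4 allotted to Junko's branch passes to Junko's issue by representation.
The 1/4 is divided into 3 equal shares of 1/12 among Hana, Haruki, Reiko.
Hana is living and takes 1/12.
Haruki predeceased; the 1/12 allotted to Haruki's branch passes to Haruki's issue by representation.
The 1/12 is divided into 3 equal shares of 1/36 among Yori, Akira, Takeshi.
Yori is living and takes 1/36.
Akira is living and takes 1/36.
Takeshi is living and takes 1/36.
Reiko is living and takes 1/12.
Fumio is living and takes 1/4.

Akira 1/36; Chiyo 1/4; Daichi 1/32; Emiko 1/32; Fumio 1/4; Hana 1/12; Kaede 1/32; Reiko 1/12; Ryo 1/8; Satoshi 1/32; Takeshi 1/36; Yori 1/36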